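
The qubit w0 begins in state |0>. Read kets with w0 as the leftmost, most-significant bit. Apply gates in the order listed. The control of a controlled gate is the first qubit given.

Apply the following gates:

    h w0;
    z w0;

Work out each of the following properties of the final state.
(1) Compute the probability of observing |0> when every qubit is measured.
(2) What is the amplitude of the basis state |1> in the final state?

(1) The probability of measuring |0> is 1/2.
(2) The amplitude on |1> is -sqrt(2)/2.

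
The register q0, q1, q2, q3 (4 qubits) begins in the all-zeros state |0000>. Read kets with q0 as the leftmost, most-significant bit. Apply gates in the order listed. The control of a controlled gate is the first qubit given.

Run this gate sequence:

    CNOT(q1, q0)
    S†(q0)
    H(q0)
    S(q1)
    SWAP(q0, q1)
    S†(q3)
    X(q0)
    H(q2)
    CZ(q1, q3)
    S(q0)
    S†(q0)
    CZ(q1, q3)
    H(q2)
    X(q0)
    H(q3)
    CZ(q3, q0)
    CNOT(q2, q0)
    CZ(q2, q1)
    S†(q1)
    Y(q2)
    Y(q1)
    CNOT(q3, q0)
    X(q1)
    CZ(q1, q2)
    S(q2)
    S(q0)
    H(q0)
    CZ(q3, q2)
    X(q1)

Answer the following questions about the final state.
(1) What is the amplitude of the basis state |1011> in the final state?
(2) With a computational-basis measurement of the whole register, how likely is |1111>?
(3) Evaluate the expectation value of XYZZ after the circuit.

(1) The amplitude on |1011> is -sqrt(2)*I/4. Key observation: steps 7-14 multiply out to the identity, so the circuit reduces to the remaining gates.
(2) The probability of measuring |1111> is 1/8.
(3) In the final state, XYZZ has expectation -1.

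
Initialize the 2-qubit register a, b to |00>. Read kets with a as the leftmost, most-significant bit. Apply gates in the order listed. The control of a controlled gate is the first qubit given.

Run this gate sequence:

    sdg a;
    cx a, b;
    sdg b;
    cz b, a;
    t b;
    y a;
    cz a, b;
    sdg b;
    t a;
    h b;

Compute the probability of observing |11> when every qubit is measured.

Outcome |11> occurs with probability 1/2.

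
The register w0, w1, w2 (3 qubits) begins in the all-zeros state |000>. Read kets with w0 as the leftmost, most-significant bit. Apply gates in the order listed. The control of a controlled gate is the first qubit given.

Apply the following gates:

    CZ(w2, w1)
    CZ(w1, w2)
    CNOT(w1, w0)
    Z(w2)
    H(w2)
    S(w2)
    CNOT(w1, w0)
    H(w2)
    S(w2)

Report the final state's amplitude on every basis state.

The final amplitudes are 1/2 + I/2 on |000>, 1/2 + I/2 on |001>, and 0 on every other basis state.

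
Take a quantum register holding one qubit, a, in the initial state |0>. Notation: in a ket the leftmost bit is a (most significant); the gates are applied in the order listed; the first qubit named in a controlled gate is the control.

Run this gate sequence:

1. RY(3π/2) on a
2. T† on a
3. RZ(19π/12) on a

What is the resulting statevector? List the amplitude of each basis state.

The final amplitudes are sqrt(2)*exp(5*I*pi/24)/2 on |0>, sqrt(2)*exp(13*I*pi/24)/2 on |1>.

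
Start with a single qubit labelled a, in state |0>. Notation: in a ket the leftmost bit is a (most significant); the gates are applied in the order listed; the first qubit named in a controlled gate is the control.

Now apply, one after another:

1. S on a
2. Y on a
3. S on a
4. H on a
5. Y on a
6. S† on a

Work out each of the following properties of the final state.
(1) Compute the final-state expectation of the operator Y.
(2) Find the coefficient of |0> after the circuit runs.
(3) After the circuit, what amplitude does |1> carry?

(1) In the final state, Y has expectation -1.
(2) |0> carries amplitude -sqrt(2)*I/2 in the final state.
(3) The amplitude on |1> is -sqrt(2)/2.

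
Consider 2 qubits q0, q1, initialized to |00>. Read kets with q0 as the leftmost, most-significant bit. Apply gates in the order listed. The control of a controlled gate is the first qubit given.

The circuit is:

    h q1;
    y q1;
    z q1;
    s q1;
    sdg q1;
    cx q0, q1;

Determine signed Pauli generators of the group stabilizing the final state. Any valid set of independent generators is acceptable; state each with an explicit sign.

The final state is stabilized by the group generated by +IX, +ZI; other independent generating sets are equally valid. Key observation: gates 4-5 undo each other exactly, leaving only the rest of the circuit to track.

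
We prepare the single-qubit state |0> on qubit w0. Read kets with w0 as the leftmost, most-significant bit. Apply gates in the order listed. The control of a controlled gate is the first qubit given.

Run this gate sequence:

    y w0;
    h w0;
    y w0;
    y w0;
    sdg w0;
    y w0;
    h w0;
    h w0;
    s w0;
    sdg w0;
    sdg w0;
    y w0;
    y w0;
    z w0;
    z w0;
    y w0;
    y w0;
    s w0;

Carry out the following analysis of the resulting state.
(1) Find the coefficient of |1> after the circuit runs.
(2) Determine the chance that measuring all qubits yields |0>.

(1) The final state's coefficient on |1> equals -sqrt(2)/2. Key observation: steps 11-18 multiply out to the identity, so the circuit reduces to the remaining gates.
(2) Outcome |0> occurs with probability 1/2.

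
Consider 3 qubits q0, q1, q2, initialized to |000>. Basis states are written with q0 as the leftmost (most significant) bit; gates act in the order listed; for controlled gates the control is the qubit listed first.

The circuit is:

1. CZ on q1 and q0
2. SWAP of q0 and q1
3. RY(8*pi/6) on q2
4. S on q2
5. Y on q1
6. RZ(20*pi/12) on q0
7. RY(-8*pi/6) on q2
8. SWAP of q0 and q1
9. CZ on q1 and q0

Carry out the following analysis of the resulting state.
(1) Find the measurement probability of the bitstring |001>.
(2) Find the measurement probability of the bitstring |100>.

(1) The probability of measuring |001> is 0.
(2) Outcome |100> occurs with probability 5/8.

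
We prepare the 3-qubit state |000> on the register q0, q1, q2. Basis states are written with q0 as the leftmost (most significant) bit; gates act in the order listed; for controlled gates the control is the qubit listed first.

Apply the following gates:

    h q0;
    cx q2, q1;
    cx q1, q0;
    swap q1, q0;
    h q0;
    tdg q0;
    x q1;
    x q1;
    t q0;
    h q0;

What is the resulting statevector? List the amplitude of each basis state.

After the circuit, the state carries amplitude sqrt(2)/2 on |000>, sqrt(2)/2 on |010>, and 0 on every other basis state. Key observation: gates 5-10 undo each other exactly, leaving only the rest of the circuit to track.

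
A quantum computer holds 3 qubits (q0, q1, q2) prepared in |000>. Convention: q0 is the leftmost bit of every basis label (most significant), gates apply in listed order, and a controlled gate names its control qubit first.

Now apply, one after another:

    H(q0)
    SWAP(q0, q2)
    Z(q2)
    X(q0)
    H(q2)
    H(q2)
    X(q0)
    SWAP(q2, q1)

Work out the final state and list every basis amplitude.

The final amplitudes are sqrt(2)/2 on |000>, -sqrt(2)/2 on |010>, and 0 on every other basis state. Key observation: steps 4-7 multiply out to the identity, so the circuit reduces to the remaining gates.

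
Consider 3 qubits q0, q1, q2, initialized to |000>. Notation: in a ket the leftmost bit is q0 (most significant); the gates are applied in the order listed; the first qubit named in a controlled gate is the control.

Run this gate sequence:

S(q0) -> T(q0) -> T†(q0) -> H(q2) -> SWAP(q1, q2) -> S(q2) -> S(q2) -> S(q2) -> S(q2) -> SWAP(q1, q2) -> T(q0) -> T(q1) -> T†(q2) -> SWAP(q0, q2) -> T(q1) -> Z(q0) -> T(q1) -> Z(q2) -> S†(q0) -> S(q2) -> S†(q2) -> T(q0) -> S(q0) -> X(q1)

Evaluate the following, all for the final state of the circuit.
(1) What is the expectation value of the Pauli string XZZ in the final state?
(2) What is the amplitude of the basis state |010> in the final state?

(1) In the final state, XZZ has expectation 1. Key observation: the block from step 6 through step 9 cancels to the identity and can be dropped.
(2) The final state's coefficient on |010> equals sqrt(2)/2.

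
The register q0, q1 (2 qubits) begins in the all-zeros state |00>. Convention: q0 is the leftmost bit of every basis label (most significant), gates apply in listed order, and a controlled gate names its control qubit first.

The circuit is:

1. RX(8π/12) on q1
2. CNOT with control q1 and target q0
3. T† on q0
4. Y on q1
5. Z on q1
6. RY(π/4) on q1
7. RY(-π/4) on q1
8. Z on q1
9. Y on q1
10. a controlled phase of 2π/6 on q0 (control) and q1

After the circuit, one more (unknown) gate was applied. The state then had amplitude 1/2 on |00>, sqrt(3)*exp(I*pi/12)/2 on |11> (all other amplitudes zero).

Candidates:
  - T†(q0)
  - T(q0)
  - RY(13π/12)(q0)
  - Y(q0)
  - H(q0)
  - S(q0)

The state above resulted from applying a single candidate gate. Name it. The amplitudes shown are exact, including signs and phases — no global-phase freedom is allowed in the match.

It was S(q0) that produced the state shown. Key observation: gates 4-9 undo each other exactly, leaving only the rest of the circuit to track.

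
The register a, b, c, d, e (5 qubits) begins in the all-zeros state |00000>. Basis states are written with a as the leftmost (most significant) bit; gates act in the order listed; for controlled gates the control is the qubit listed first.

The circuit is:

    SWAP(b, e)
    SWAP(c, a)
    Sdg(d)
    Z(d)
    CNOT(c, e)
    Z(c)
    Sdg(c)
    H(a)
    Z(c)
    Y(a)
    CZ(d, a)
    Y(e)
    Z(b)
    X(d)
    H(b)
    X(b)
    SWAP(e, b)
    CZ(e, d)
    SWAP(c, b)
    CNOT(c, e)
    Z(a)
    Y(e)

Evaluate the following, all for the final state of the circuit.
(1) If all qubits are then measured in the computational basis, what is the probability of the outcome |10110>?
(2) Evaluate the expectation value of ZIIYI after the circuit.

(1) A full measurement returns |10110> with probability 1/4.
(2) In the final state, ZIIYI has expectation 0.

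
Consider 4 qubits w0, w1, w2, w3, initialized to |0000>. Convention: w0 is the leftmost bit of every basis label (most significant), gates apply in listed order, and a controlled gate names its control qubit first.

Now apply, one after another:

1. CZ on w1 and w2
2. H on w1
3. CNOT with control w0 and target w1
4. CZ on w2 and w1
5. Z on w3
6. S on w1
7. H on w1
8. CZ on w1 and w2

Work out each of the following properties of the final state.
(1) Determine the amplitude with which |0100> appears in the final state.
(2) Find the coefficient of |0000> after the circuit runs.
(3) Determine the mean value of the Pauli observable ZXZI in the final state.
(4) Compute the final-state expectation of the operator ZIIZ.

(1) The amplitude on |0100> is 1/2 - I/2.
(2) |0000> carries amplitude 1/2 + I/2 in the final state.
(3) The expectation value of ZXZI is 0.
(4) In the final state, ZIIZ has expectation 1.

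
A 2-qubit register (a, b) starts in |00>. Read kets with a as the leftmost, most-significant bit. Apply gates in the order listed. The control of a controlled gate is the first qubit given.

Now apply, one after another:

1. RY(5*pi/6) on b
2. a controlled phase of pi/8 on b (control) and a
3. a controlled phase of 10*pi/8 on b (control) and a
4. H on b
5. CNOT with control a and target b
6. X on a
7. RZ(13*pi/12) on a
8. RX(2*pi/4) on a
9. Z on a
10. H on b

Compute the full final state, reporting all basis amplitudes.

The resulting statevector has amplitude (-1 + sqrt(3))*exp(I*pi/24)/4 on |00>, (1 + sqrt(3))*exp(I*pi/24)/4 on |01>, -sqrt(3)*exp(13*I*pi/24)/4 + exp(13*I*pi/24)/4 on |10>, (-sqrt(3) - 1)*exp(13*I*pi/24)/4 on |11>.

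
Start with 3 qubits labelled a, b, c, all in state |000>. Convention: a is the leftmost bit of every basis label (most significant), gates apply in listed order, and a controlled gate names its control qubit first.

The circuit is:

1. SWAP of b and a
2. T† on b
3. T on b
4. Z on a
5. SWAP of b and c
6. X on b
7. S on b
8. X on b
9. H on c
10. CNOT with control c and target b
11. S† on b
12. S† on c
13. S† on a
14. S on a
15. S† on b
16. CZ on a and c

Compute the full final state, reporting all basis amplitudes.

The resulting statevector has amplitude sqrt(2)*I/2 on |000>, -sqrt(2)/2 on |011>, and 0 on every other basis state.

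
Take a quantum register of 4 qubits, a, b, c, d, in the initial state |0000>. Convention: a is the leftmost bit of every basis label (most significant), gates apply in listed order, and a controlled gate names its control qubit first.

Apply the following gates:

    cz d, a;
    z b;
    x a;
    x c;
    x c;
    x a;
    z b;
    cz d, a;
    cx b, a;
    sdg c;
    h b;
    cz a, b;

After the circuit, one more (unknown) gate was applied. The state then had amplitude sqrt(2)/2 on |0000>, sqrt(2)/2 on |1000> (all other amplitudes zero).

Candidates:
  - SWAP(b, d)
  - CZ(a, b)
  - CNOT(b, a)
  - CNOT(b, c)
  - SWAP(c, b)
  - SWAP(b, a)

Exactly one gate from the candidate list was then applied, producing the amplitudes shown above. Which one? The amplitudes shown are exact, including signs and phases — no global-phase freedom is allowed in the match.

It was SWAP(b, a) that produced the state shown. Key observation: the block from step 1 through step 8 cancels to the identity and can be dropped.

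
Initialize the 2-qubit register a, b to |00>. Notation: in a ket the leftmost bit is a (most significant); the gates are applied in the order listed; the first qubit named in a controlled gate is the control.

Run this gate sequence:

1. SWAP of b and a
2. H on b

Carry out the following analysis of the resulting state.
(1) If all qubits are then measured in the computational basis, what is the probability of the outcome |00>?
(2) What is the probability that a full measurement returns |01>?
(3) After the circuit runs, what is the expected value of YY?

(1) A full measurement returns |00> with probability 1/2.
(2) A full measurement returns |01> with probability 1/2.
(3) In the final state, YY has expectation 0.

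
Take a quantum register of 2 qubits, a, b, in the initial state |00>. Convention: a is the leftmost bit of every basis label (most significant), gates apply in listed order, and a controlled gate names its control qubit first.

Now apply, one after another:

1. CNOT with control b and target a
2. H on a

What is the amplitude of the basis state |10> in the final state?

The final state's coefficient on |10> equals sqrt(2)/2.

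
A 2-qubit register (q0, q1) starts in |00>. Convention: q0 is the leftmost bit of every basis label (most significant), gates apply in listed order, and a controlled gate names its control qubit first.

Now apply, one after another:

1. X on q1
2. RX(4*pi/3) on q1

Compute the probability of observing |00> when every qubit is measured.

A full measurement returns |00> with probability 3/4.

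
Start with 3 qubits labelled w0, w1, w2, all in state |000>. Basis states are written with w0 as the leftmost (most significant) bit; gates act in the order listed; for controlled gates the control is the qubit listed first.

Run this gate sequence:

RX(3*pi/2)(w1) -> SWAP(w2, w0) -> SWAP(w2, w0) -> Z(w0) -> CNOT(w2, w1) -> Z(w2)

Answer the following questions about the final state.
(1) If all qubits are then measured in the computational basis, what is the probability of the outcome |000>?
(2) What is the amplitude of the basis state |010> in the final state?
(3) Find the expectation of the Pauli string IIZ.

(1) A full measurement returns |000> with probability 1/2. Key observation: the block from step 2 through step 3 cancels to the identity and can be dropped.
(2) The final state's coefficient on |010> equals -sqrt(2)*I/2.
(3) The observable IIZ averages to 1.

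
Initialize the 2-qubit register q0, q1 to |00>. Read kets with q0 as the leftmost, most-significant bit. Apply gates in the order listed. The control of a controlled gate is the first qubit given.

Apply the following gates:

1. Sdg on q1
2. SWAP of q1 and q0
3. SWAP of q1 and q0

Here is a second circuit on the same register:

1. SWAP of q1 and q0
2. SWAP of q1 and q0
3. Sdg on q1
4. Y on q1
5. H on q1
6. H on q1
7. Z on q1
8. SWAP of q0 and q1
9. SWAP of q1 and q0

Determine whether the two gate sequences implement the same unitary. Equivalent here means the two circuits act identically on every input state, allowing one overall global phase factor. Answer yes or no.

No, they are not equivalent — no single phase factor reconciles the two unitaries.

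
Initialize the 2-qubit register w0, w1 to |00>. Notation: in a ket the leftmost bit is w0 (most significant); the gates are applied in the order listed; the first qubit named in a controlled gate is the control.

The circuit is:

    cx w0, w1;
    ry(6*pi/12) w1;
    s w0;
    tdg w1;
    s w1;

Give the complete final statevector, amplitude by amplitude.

After the circuit, the state carries amplitude sqrt(2)/2 on |00>, sqrt(2)*exp(I*pi/4)/2 on |01>, 0 on |10>, 0 on |11>.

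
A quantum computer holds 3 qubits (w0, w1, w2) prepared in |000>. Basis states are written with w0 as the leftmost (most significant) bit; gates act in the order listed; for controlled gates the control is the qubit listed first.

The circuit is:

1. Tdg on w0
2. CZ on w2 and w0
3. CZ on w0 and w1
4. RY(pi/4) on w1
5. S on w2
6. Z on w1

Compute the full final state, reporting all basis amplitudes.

The final amplitudes are sqrt(sqrt(2) + 2)/2 on |000>, -sqrt(2 - sqrt(2))/2 on |010>, and 0 on every other basis state.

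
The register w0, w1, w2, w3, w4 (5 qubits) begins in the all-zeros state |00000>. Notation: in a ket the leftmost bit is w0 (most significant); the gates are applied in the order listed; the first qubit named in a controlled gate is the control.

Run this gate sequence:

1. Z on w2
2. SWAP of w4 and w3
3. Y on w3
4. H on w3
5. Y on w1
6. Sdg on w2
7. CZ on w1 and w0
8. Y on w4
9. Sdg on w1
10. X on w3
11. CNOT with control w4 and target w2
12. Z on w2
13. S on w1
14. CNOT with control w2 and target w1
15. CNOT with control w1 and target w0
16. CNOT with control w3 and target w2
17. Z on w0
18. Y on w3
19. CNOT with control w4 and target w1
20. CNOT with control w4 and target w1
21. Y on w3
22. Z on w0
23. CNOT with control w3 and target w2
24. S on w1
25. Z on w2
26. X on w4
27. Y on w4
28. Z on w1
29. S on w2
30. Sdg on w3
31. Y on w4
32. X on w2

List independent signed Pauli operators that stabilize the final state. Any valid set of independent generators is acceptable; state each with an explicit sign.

The stabilizer group can be generated by +IIIYI, +ZIIII, +IZIII, +IIZII, +IIIIZ, among other valid generating sets.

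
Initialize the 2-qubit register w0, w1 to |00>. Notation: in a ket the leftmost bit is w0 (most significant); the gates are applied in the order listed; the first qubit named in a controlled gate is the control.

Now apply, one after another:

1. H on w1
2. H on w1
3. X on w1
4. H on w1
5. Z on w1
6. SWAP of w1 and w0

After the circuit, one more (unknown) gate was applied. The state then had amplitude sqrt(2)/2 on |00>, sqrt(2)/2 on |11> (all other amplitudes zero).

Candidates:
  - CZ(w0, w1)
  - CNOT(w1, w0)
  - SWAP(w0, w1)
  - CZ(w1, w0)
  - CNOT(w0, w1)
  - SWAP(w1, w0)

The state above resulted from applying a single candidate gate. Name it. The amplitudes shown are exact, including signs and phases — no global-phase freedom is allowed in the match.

It was CNOT(w0, w1) that produced the state shown. Key observation: steps 2-5 multiply out to the identity, so the circuit reduces to the remaining gates.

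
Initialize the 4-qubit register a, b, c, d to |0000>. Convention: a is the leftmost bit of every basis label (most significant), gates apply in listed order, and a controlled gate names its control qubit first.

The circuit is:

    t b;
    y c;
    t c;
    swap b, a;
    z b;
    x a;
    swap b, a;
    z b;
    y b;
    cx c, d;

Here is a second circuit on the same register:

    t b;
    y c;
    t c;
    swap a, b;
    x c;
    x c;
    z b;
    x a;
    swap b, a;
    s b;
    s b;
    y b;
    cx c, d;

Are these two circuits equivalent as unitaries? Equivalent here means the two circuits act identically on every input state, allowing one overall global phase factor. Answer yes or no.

Yes, they are equivalent — the unitaries differ by at most a global phase.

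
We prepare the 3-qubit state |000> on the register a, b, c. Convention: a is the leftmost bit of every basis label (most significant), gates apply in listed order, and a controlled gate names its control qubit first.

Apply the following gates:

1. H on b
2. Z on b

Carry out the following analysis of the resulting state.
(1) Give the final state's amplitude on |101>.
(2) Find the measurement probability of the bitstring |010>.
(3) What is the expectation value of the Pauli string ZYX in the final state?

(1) The final state's coefficient on |101> equals 0.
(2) The probability of measuring |010> is 1/2.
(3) In the final state, ZYX has expectation 0.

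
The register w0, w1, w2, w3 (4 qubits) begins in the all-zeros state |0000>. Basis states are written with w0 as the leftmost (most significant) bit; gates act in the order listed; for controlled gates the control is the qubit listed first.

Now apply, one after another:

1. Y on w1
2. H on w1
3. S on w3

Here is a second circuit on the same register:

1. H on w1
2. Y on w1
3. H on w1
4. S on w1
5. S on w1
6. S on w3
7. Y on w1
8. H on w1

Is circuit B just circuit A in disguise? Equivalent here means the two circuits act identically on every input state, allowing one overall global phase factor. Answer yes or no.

No — the two circuits implement different unitaries, even allowing a global phase.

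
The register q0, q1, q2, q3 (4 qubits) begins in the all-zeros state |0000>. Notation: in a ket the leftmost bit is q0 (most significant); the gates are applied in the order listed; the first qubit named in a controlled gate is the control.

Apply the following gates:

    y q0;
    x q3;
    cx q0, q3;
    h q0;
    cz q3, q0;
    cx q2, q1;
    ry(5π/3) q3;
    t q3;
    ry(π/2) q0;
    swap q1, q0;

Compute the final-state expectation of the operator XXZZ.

In the final state, XXZZ has expectation 0.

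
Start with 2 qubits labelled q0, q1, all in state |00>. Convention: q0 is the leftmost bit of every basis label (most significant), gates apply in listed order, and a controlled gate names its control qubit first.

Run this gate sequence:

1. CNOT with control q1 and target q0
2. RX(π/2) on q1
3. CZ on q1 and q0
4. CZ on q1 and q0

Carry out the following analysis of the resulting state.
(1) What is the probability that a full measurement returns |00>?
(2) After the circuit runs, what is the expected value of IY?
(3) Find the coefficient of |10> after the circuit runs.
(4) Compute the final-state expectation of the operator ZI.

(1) A full measurement returns |00> with probability 1/2. Key observation: gates 3-4 undo each other exactly, leaving only the rest of the circuit to track.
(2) In the final state, IY has expectation -1.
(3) |10> carries amplitude 0 in the final state.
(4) The expectation value of ZI is 1.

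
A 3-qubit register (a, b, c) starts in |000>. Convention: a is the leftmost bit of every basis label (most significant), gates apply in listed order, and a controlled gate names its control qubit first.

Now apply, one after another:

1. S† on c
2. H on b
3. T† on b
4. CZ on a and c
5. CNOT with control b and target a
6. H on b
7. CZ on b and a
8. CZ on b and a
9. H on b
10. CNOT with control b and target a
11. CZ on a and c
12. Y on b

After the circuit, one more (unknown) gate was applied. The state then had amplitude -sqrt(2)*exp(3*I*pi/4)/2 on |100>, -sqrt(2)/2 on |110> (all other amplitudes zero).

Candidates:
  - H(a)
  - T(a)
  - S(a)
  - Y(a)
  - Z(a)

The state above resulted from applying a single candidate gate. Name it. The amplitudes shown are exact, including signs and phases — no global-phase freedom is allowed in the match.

The applied gate was Y(a). Key observation: gates 4-11 undo each other exactly, leaving only the rest of the circuit to track.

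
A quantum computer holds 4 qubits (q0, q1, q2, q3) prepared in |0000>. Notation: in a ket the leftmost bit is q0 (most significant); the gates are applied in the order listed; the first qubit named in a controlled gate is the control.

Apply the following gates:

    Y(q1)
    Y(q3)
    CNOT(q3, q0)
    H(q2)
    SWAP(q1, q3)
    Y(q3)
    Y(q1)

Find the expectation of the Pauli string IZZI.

The expectation value of IZZI is 0.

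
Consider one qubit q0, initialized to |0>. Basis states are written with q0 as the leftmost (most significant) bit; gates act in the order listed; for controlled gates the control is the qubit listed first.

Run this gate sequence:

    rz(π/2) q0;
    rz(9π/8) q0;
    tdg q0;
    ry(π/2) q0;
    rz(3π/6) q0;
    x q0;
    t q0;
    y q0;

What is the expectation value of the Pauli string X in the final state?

The observable X averages to -sqrt(2)/2.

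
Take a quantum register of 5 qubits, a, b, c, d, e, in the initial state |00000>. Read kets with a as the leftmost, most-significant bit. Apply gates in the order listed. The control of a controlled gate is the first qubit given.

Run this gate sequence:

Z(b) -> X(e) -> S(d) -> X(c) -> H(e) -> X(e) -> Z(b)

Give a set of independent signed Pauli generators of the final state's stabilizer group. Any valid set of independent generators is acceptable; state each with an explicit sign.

The stabilizer group can be generated by -IIIIX, +ZIIII, +IZIII, -IIZII, +IIIZI, among other valid generating sets.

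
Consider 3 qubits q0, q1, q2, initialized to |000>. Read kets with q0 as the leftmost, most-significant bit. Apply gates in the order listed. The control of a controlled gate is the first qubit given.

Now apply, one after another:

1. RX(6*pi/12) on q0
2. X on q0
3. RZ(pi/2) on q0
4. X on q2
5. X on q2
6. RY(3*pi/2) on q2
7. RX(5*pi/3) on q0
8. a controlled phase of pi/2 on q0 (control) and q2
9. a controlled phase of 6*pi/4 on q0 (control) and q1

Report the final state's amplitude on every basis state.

After the circuit, the state carries amplitude (-sqrt(3) + I)*exp(I*pi/4)/4 on |000>, (sqrt(3) - I)*exp(I*pi/4)/4 on |001>, 0 on |010>, 0 on |011>, (sqrt(3) - I)*exp(I*pi/4)/4 on |100>, (-sqrt(3) + I)*exp(3*I*pi/4)/4 on |101>, 0 on |110>, 0 on |111>.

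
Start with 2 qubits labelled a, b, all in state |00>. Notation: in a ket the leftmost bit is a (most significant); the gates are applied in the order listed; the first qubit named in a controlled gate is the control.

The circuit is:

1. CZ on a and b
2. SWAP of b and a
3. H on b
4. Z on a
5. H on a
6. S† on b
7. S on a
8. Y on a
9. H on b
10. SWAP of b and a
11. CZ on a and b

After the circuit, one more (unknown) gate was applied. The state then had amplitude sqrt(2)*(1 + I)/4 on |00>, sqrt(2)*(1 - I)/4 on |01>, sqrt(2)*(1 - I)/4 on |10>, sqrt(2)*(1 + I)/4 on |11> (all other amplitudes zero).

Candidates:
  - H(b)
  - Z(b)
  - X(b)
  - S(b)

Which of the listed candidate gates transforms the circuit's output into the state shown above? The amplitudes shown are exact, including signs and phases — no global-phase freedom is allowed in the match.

The unique candidate consistent with the amplitudes is X(b).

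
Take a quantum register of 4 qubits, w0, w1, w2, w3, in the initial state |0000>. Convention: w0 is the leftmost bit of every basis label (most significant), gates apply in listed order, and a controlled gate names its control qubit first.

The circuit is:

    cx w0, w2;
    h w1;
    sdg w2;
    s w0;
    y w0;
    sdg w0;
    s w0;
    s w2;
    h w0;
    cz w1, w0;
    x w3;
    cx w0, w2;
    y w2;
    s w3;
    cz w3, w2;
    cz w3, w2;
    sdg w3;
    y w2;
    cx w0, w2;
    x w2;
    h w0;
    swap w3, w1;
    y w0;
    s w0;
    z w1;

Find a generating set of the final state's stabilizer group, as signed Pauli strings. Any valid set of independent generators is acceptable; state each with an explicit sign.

The final state is stabilized by the group generated by -XIIY, +ZIIZ, -IZII, -IIZI; other independent generating sets are equally valid. Key observation: the block from step 12 through step 19 cancels to the identity and can be dropped.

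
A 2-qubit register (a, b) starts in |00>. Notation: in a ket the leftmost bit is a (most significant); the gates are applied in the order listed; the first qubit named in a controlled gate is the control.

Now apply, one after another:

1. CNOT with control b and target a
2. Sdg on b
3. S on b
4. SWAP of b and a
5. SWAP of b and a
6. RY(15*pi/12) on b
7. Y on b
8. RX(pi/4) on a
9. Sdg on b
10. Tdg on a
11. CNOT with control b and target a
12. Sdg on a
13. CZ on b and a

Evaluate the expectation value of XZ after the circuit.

In the final state, XZ has expectation -sqrt(2)/4. Key observation: gates 4-5 undo each other exactly, leaving only the rest of the circuit to track.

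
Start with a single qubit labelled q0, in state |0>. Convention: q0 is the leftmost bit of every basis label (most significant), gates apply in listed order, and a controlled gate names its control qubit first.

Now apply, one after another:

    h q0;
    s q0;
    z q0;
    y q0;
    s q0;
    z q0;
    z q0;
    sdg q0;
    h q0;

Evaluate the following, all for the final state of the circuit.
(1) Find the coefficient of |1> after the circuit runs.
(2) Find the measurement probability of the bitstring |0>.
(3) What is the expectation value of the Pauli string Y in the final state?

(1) The final state's coefficient on |1> equals -1/2 - I/2.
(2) A full measurement returns |0> with probability 1/2.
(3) In the final state, Y has expectation 1.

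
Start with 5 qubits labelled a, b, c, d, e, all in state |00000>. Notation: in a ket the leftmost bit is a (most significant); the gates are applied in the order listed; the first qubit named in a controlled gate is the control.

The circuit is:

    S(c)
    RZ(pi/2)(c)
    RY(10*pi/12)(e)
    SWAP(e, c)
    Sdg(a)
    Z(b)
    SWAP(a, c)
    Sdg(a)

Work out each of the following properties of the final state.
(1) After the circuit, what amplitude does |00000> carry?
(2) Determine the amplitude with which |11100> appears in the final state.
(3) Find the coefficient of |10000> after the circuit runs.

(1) The final state's coefficient on |00000> equals (-sqrt(6) + sqrt(2))*exp(3*I*pi/4)/4.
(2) |11100> carries amplitude 0 in the final state.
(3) The amplitude on |10000> is (-sqrt(6) - sqrt(2))*exp(I*pi/4)/4.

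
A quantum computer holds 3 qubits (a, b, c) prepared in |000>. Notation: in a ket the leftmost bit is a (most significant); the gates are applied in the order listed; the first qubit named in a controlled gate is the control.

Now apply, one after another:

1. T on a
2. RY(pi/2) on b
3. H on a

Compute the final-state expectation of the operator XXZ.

The observable XXZ averages to 1.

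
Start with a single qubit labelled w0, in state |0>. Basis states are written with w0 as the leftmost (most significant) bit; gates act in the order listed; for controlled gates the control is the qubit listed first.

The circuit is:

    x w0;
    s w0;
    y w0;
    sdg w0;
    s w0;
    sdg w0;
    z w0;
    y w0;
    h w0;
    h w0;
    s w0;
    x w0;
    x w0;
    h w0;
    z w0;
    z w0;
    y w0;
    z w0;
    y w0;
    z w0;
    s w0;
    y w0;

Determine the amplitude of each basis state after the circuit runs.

The resulting statevector has amplitude -sqrt(2)/2 on |0>, sqrt(2)*I/2 on |1>.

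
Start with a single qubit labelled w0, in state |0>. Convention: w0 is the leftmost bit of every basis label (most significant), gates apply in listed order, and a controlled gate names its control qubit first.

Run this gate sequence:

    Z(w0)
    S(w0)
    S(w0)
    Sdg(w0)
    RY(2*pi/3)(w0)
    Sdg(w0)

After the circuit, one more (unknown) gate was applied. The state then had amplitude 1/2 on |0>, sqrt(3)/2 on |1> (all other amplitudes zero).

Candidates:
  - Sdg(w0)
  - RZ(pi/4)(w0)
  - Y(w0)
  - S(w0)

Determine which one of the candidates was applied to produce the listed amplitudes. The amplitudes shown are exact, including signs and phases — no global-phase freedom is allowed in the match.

The applied gate was S(w0). Key observation: gates 3-4 undo each other exactly, leaving only the rest of the circuit to track.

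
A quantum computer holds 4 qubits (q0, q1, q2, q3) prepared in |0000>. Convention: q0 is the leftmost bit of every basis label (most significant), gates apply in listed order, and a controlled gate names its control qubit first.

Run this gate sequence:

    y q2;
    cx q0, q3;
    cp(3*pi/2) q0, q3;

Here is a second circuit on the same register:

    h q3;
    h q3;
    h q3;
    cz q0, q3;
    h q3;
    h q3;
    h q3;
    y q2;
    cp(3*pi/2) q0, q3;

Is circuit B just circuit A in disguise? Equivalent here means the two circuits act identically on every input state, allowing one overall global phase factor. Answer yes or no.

Yes: on every input state the two circuits agree up to one overall phase factor.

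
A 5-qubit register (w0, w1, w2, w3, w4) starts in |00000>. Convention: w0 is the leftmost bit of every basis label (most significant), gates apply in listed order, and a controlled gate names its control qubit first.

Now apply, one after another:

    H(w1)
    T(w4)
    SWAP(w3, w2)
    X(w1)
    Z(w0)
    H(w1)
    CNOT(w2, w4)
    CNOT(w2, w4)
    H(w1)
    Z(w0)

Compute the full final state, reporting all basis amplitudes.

The resulting statevector has amplitude sqrt(2)/2 on |00000>, sqrt(2)/2 on |01000>, and 0 on every other basis state. Key observation: the block from step 5 through step 10 cancels to the identity and can be dropped.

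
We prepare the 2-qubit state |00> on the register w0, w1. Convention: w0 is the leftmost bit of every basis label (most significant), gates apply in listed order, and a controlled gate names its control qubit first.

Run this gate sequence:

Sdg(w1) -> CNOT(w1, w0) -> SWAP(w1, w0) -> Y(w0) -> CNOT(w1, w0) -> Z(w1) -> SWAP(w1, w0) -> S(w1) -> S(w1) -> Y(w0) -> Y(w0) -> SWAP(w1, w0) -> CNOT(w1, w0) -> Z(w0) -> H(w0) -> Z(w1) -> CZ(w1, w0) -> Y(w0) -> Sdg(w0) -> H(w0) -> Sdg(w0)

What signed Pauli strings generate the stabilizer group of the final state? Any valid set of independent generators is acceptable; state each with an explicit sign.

The stabilizer group can be generated by +XI, +IZ, among other valid generating sets.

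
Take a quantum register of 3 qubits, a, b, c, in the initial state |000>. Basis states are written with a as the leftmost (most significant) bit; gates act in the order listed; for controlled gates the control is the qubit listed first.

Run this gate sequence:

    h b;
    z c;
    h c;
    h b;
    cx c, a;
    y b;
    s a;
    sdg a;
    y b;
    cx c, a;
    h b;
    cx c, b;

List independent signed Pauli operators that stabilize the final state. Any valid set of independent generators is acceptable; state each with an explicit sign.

One valid set of independent stabilizer generators is +IXI, +IIX, +ZII (any independent generating set of the same group is equally correct).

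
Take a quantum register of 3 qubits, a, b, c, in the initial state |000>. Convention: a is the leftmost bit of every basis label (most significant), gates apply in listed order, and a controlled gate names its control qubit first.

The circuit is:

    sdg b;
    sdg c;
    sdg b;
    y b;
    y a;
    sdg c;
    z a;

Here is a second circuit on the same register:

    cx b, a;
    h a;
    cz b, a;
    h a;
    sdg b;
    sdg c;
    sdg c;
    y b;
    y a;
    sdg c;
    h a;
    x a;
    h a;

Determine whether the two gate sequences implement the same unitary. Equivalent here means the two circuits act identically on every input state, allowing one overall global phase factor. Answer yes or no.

No: there is an input state on which the two circuits produce genuinely different outputs (not merely differing by a phase).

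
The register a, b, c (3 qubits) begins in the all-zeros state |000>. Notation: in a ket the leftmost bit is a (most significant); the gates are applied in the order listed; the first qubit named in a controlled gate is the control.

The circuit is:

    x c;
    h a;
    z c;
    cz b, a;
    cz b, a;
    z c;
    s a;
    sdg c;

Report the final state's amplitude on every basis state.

The final amplitudes are -sqrt(2)*I/2 on |001>, sqrt(2)/2 on |101>, and 0 on every other basis state. Key observation: gates 3-6 undo each other exactly, leaving only the rest of the circuit to track.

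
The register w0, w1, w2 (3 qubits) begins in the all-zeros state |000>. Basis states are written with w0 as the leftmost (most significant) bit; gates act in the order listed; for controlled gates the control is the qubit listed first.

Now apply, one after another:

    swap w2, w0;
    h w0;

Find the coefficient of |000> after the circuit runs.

|000> carries amplitude sqrt(2)/2 in the final state.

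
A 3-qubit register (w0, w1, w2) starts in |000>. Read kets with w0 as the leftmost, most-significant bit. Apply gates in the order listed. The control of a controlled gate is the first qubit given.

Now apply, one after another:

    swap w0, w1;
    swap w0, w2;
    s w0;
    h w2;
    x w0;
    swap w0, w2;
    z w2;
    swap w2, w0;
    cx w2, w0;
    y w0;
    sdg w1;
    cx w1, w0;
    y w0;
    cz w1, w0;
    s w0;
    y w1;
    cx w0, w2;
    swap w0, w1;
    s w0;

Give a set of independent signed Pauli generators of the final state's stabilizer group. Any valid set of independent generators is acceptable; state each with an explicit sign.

One valid set of independent stabilizer generators is +IYI, -ZII, -IIZ (any independent generating set of the same group is equally correct).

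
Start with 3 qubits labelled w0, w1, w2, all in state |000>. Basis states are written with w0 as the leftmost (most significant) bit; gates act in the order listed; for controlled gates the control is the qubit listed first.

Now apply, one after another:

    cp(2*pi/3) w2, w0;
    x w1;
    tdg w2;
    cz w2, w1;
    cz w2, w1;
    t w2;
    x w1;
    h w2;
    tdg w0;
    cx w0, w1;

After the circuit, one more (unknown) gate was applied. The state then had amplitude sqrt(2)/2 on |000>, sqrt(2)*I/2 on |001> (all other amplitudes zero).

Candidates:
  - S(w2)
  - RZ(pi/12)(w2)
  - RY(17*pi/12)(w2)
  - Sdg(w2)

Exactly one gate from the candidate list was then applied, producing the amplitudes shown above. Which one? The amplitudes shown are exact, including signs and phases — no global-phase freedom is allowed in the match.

It was S(w2) that produced the state shown. Key observation: steps 2-7 multiply out to the identity, so the circuit reduces to the remaining gates.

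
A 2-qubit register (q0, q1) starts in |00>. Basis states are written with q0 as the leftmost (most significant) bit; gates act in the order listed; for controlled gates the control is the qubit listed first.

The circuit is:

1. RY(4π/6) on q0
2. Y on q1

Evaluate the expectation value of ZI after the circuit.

The expectation value of ZI is -1/2.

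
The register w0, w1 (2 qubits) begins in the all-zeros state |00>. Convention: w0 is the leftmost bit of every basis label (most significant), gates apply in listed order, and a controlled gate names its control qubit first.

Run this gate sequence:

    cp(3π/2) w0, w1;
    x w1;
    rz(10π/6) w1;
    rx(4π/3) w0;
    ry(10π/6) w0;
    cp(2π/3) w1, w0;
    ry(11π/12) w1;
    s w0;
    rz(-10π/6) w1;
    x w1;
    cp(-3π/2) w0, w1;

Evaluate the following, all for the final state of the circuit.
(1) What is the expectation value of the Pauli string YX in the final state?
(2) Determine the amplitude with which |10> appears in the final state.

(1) The observable YX averages to -sqrt(6)/64 + 9*sqrt(2)/64.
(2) The final state's coefficient on |10> equals -3*sqrt(sqrt(2) + 2)*exp(2*I*pi/3)/16 - sqrt(6 - 3*sqrt(2))*exp(I*pi/6)/16 + sqrt(sqrt(2) + 2)*exp(I*pi/6)/16 + 3*sqrt(6 - 3*sqrt(2))*exp(2*I*pi/3)/16.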